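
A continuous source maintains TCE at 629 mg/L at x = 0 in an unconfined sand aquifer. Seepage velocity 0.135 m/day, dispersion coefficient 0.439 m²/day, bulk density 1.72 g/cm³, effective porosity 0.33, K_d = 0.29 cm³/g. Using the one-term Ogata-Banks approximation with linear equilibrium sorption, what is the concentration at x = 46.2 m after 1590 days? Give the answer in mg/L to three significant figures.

599 mg/L

Retardation factor R = 1 + ρ_b·K_d/n = 1 + 1.72 × 0.29/0.33 = 2.512.
Sorption retards both mechanisms: v_R = v/R = 0.05374 m/day, D_R = D/R = 0.1748 m²/day.
v_R·t = 0.05374 × 1590 = 85.4466 m; 2√(D_R t) = 33.34 m; argument = (46.2 − 85.4466)/33.34 = -1.177.
C = C₀ × ½·erfc(-1.177) = 629 × 0.9520 = 599 mg/L.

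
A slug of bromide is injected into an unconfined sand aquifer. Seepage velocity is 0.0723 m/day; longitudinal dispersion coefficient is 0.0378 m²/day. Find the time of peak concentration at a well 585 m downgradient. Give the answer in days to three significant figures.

For the 1D instantaneous-source solution, setting ∂C/∂t = 0 at fixed x gives v²t² + 2Dt − x² = 0, so t = (√(D² + v²x²) − D)/v².
√(D² + v²x²) = √(0.0378² + 0.0723² × 585²) = 42.30; v² = 0.00522729.
t = (42.30 − 0.0378)/0.00522729 = 8080 days (vs. the pure-advection estimate x/v = 8090 d).

8080 days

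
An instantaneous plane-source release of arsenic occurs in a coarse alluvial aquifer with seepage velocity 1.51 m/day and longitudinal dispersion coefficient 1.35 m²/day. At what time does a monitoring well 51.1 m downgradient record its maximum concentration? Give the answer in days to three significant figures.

For the 1D instantaneous-source solution, setting ∂C/∂t = 0 at fixed x gives v²t² + 2Dt − x² = 0, so t = (√(D² + v²x²) − D)/v².
√(D² + v²x²) = √(1.35² + 1.51² × 51.1²) = 77.17; v² = 2.2801.
t = (77.17 − 1.35)/2.2801 = 33.3 days (vs. the pure-advection estimate x/v = 33.8 d).

33.3 days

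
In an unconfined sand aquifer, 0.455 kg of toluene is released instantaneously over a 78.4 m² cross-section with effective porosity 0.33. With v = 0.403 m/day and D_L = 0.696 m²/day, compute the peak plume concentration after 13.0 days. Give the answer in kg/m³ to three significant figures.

The peak of an instantaneous 1D plume sits at x = vt; there the Gaussian factor is 1 and C_max = M/(n_e·A·√(4πDt)), where n_e·A is the pore area the mass is dissolved in.
√(4πDt) = √(4π × 0.696 × 13.0) = 10.66 m, so C_max = 0.455/(0.33 × 78.4 × 10.66) = 0.00165 kg/m³.

0.00165 kg/m³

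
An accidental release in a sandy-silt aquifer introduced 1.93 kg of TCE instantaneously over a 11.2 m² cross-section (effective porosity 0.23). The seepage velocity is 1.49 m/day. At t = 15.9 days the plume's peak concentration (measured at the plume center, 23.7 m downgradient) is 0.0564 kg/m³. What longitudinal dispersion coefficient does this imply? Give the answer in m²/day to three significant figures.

0.883 m²/day

At the plume center C_max = M/(n_e·A·√(4πDt)), so D = M²/(4πt·(n_e·A·C_max)²).
n_e·A·C_max = 0.23 × 11.2 × 0.0564 = 0.1453 kg/m.
D = 1.93²/(4π × 15.9 × 0.1453²) = 0.883 m²/day.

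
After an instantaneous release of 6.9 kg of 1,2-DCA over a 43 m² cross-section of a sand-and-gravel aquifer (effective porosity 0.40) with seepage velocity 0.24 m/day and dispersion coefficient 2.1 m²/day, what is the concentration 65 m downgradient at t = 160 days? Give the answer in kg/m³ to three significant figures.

For an instantaneous plane source, C(x,t) = M/(n_e·A·√(4πDt)) · exp(−(x−vt)²/(4Dt)), with n_e·A the pore (flow) area.
Plume center vt = 0.24 × 160 = 38.4 m, so the well at 65 m is 26.6 m downgradient of the peak.
√(4πDt) = 64.98 m, giving peak height M/(n_e·A·√(4πDt)) = 6.9/(0.40 × 43 × 64.98) = 0.006174 kg/m³.
(x−vt)²/(4Dt) = (26.6)²/(4 × 2.1 × 160) = 0.5265; exp(−0.5265) = 0.5907.
C = 0.006174 × 0.5907 = 0.00365 kg/m³.

0.00365 kg/m³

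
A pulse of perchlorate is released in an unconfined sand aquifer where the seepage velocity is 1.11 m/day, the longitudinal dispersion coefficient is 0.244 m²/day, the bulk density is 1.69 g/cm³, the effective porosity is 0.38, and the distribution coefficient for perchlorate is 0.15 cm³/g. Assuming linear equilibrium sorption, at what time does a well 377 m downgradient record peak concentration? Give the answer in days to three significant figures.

Retardation factor R = 1 + ρ_b·K_d/n = 1 + 1.69 × 0.15/0.38 = 1.667.
Sorption retards both mechanisms: v_R = v/R = 0.6659 m/day, D_R = D/R = 0.1464 m²/day.
Peak time from v_R²t² + 2D_R t − x² = 0: t = (√(D_R² + v_R²x²) − D_R)/v_R².
√(D_R² + v_R²x²) = √(0.1464² + 0.6659² × 377²) = 251.0; v_R² = 0.4434.
t = (251.0 − 0.1464)/0.4434 = 566 days.

566 days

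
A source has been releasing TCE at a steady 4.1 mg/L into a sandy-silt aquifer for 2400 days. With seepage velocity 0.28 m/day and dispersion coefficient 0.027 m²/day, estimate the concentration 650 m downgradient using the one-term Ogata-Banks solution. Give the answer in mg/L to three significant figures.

3.99 mg/L

For a continuous step input, C/C₀ ≈ ½·erfc((x−vt)/(2√(Dt))).
vt = 0.28 × 2400 = 672 m and 2√(Dt) = 2√(0.027 × 2400) = 16.10 m.
Argument (x−vt)/(2√(Dt)) = (650 − 672)/16.10 = -1.366; ½·erfc(-1.366) = 0.9733.
C = 4.1 × 0.9733 = 3.99 mg/L.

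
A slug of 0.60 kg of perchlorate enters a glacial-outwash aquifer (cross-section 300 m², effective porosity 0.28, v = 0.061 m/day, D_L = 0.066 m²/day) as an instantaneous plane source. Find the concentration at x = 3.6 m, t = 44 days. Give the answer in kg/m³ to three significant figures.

0.00110 kg/m³

For an instantaneous plane source, C(x,t) = M/(n_e·A·√(4πDt)) · exp(−(x−vt)²/(4Dt)), with n_e·A the pore (flow) area.
Plume center vt = 0.061 × 44 = 2.684 m, so the well at 3.6 m is 0.916 m downgradient of the peak.
√(4πDt) = 6.041 m, giving peak height M/(n_e·A·√(4πDt)) = 0.60/(0.28 × 300 × 6.041) = 0.001182 kg/m³.
(x−vt)²/(4Dt) = (0.916)²/(4 × 0.066 × 44) = 0.07223; exp(−0.07223) = 0.9303.
C = 0.001182 × 0.9303 = 0.00110 kg/m³.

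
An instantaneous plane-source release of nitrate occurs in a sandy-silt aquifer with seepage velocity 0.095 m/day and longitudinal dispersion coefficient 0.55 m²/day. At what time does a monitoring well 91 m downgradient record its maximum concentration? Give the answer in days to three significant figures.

For the 1D instantaneous-source solution, setting ∂C/∂t = 0 at fixed x gives v²t² + 2Dt − x² = 0, so t = (√(D² + v²x²) − D)/v².
√(D² + v²x²) = √(0.55² + 0.095² × 91²) = 8.662; v² = 0.009025.
t = (8.662 − 0.55)/0.009025 = 899 days (vs. the pure-advection estimate x/v = 958 d).

899 days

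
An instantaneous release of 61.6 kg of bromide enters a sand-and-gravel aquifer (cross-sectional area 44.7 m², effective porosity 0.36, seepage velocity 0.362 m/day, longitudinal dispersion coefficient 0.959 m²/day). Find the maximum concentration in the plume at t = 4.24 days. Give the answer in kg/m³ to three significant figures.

The peak of an instantaneous 1D plume sits at x = vt; there the Gaussian factor is 1 and C_max = M/(n_e·A·√(4πDt)), where n_e·A is the pore area the mass is dissolved in.
√(4πDt) = √(4π × 0.959 × 4.24) = 7.148 m, so C_max = 61.6/(0.36 × 44.7 × 7.148) = 0.536 kg/m³.

0.536 kg/m³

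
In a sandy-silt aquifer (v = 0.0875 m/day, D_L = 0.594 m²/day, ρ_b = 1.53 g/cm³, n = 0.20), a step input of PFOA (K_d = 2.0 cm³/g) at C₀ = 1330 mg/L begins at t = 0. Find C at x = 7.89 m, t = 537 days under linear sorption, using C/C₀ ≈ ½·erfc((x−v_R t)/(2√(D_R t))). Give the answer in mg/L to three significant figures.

Retardation factor R = 1 + ρ_b·K_d/n = 1 + 1.53 × 2.0/0.20 = 16.30.
Sorption retards both mechanisms: v_R = v/R = 0.005368 m/day, D_R = D/R = 0.03644 m²/day.
v_R·t = 0.005368 × 537 = 2.882616 m; 2√(D_R t) = 8.847 m; argument = (7.89 − 2.882616)/8.847 = 0.5660.
C = C₀ × ½·erfc(0.5660) = 1330 × 0.2117 = 282 mg/L.

282 mg/L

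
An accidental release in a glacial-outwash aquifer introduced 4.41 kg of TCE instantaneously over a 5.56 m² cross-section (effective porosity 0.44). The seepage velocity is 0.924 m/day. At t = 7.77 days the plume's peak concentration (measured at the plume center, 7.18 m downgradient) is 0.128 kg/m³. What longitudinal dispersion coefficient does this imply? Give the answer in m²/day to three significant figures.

At the plume center C_max = M/(n_e·A·√(4πDt)), so D = M²/(4πt·(n_e·A·C_max)²).
n_e·A·C_max = 0.44 × 5.56 × 0.128 = 0.3131 kg/m.
D = 4.41²/(4π × 7.77 × 0.3131²) = 2.03 m²/day.

2.03 m²/day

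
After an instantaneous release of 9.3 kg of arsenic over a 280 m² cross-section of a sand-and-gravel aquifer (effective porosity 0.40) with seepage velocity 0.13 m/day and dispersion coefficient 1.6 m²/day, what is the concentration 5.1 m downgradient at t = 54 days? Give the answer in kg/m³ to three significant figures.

For an instantaneous plane source, C(x,t) = M/(n_e·A·√(4πDt)) · exp(−(x−vt)²/(4Dt)), with n_e·A the pore (flow) area.
Plume center vt = 0.13 × 54 = 7.02 m, so the well at 5.1 m is 1.92 m upgradient of the peak.
√(4πDt) = 32.95 m, giving peak height M/(n_e·A·√(4πDt)) = 9.3/(0.40 × 280 × 32.95) = 0.002520 kg/m³.
(x−vt)²/(4Dt) = (-1.92)²/(4 × 1.6 × 54) = 0.01067; exp(−0.01067) = 0.9894.
C = 0.002520 × 0.9894 = 0.00249 kg/m³.

0.00249 kg/m³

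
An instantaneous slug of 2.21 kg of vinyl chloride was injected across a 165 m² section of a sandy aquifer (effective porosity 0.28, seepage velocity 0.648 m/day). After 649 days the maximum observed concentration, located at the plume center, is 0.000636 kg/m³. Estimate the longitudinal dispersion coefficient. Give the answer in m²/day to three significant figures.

At the plume center C_max = M/(n_e·A·√(4πDt)), so D = M²/(4πt·(n_e·A·C_max)²).
n_e·A·C_max = 0.28 × 165 × 0.000636 = 0.02938 kg/m.
D = 2.21²/(4π × 649 × 0.02938²) = 0.694 m²/day.

0.694 m²/day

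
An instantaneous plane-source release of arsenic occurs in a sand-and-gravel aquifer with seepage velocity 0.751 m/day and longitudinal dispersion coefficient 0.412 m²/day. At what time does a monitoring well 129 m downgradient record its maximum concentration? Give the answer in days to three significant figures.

171 days

For the 1D instantaneous-source solution, setting ∂C/∂t = 0 at fixed x gives v²t² + 2Dt − x² = 0, so t = (√(D² + v²x²) − D)/v².
√(D² + v²x²) = √(0.412² + 0.751² × 129²) = 96.88; v² = 0.564001.
t = (96.88 − 0.412)/0.564001 = 171 days (vs. the pure-advection estimate x/v = 172 d).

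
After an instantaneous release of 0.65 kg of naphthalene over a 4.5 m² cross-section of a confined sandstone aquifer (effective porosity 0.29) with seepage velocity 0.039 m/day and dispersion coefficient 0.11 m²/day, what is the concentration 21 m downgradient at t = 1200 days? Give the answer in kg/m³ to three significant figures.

0.00347 kg/m³

For an instantaneous plane source, C(x,t) = M/(n_e·A·√(4πDt)) · exp(−(x−vt)²/(4Dt)), with n_e·A the pore (flow) area.
Plume center vt = 0.039 × 1200 = 46.8 m, so the well at 21 m is 25.8 m upgradient of the peak.
√(4πDt) = 40.73 m, giving peak height M/(n_e·A·√(4πDt)) = 0.65/(0.29 × 4.5 × 40.73) = 0.01223 kg/m³.
(x−vt)²/(4Dt) = (-25.8)²/(4 × 0.11 × 1200) = 1.261; exp(−1.261) = 0.2834.
C = 0.01223 × 0.2834 = 0.00347 kg/m³.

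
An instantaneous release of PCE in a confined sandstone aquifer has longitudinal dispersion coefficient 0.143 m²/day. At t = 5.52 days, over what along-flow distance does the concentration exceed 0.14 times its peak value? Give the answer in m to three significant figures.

The plume is Gaussian with σ = √(2Dt) = √(2 × 0.143 × 5.52) = 1.256 m.
C/C_peak = exp(−Δx²/(2σ²)) = 0.14 ⇒ Δx = σ·√(−2 ln 0.14) = 1.256 × 1.983 = 2.491 m.
Width = 2Δx = 4.98 m.

4.98 m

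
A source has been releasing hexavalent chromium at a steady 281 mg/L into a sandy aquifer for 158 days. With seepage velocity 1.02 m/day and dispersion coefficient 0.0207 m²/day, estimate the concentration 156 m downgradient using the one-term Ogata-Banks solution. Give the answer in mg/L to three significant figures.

275 mg/L

For a continuous step input, C/C₀ ≈ ½·erfc((x−vt)/(2√(Dt))).
vt = 1.02 × 158 = 161.16 m and 2√(Dt) = 2√(0.0207 × 158) = 3.617 m.
Argument (x−vt)/(2√(Dt)) = (156 − 161.16)/3.617 = -1.427; ½·erfc(-1.427) = 0.9782.
C = 281 × 0.9782 = 275 mg/L.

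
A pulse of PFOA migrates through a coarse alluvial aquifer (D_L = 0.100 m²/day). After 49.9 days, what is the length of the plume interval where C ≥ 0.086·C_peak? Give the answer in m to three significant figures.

14.0 m

The plume is Gaussian with σ = √(2Dt) = √(2 × 0.100 × 49.9) = 3.159 m.
C/C_peak = exp(−Δx²/(2σ²)) = 0.086 ⇒ Δx = σ·√(−2 ln 0.086) = 3.159 × 2.215 = 6.997 m.
Width = 2Δx = 14.0 m.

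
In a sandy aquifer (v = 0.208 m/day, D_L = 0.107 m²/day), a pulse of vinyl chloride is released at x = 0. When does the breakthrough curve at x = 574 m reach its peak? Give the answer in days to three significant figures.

2760 days

For the 1D instantaneous-source solution, setting ∂C/∂t = 0 at fixed x gives v²t² + 2Dt − x² = 0, so t = (√(D² + v²x²) − D)/v².
√(D² + v²x²) = √(0.107² + 0.208² × 574²) = 119.4; v² = 0.043264.
t = (119.4 − 0.107)/0.043264 = 2760 days (vs. the pure-advection estimate x/v = 2760 d).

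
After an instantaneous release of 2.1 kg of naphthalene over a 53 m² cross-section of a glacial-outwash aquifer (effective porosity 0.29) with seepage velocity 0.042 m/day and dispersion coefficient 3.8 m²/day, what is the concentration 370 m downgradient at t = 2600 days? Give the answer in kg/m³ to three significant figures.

6.94e-05 kg/m³

For an instantaneous plane source, C(x,t) = M/(n_e·A·√(4πDt)) · exp(−(x−vt)²/(4Dt)), with n_e·A the pore (flow) area.
Plume center vt = 0.042 × 2600 = 109.2 m, so the well at 370 m is 260.8 m downgradient of the peak.
√(4πDt) = 352.4 m, giving peak height M/(n_e·A·√(4πDt)) = 2.1/(0.29 × 53 × 352.4) = 0.0003877 kg/m³.
(x−vt)²/(4Dt) = (260.8)²/(4 × 3.8 × 2600) = 1.721; exp(−1.721) = 0.1789.
C = 0.0003877 × 0.1789 = 6.94e-05 kg/m³.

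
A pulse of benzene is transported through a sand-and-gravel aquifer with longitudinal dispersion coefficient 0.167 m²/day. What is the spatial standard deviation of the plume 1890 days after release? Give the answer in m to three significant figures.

25.1 m

Dispersive spreading gives a Gaussian with σ² = 2Dt; advection only shifts the center.
σ = √(2 × 0.167 × 1890) = 25.1 m.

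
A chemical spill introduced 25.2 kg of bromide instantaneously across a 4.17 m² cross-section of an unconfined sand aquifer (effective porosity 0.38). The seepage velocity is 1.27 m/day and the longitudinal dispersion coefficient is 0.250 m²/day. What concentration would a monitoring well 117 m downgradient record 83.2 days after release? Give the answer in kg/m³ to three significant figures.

0.210 kg/m³

For an instantaneous plane source, C(x,t) = M/(n_e·A·√(4πDt)) · exp(−(x−vt)²/(4Dt)), with n_e·A the pore (flow) area.
Plume center vt = 1.27 × 83.2 = 105.664 m, so the well at 117 m is 11.336 m downgradient of the peak.
√(4πDt) = 16.17 m, giving peak height M/(n_e·A·√(4πDt)) = 25.2/(0.38 × 4.17 × 16.17) = 0.9835 kg/m³.
(x−vt)²/(4Dt) = (11.336)²/(4 × 0.250 × 83.2) = 1.545; exp(−1.545) = 0.2133.
C = 0.9835 × 0.2133 = 0.210 kg/m³.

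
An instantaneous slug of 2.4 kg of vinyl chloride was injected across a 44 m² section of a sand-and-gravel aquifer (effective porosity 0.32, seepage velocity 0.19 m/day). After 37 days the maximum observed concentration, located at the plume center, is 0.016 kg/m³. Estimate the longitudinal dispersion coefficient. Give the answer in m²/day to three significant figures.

At the plume center C_max = M/(n_e·A·√(4πDt)), so D = M²/(4πt·(n_e·A·C_max)²).
n_e·A·C_max = 0.32 × 44 × 0.016 = 0.2253 kg/m.
D = 2.4²/(4π × 37 × 0.2253²) = 0.244 m²/day.

0.244 m²/day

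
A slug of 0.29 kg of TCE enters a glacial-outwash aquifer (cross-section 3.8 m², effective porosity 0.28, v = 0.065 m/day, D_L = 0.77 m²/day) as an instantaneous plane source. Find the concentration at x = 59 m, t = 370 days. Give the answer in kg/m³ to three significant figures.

0.00156 kg/m³

For an instantaneous plane source, C(x,t) = M/(n_e·A·√(4πDt)) · exp(−(x−vt)²/(4Dt)), with n_e·A the pore (flow) area.
Plume center vt = 0.065 × 370 = 24.05 m, so the well at 59 m is 34.95 m downgradient of the peak.
√(4πDt) = 59.83 m, giving peak height M/(n_e·A·√(4πDt)) = 0.29/(0.28 × 3.8 × 59.83) = 0.004556 kg/m³.
(x−vt)²/(4Dt) = (34.95)²/(4 × 0.77 × 370) = 1.072; exp(−1.072) = 0.3423.
C = 0.004556 × 0.3423 = 0.00156 kg/m³.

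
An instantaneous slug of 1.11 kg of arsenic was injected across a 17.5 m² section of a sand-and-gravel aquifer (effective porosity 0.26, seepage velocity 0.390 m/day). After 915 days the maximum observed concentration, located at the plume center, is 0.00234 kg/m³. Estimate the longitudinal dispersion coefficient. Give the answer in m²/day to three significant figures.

0.945 m²/day

At the plume center C_max = M/(n_e·A·√(4πDt)), so D = M²/(4πt·(n_e·A·C_max)²).
n_e·A·C_max = 0.26 × 17.5 × 0.00234 = 0.01065 kg/m.
D = 1.11²/(4π × 915 × 0.01065²) = 0.945 m²/day.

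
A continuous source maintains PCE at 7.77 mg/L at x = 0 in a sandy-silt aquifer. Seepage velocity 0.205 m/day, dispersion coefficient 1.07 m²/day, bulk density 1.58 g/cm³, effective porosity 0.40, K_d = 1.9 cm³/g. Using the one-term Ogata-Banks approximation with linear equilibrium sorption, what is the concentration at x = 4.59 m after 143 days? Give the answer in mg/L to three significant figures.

Retardation factor R = 1 + ρ_b·K_d/n = 1 + 1.58 × 1.9/0.40 = 8.505.
Sorption retards both mechanisms: v_R = v/R = 0.02410 m/day, D_R = D/R = 0.1258 m²/day.
v_R·t = 0.02410 × 143 = 3.4463 m; 2√(D_R t) = 8.483 m; argument = (4.59 − 3.4463)/8.483 = 0.1348.
C = C₀ × ½·erfc(0.1348) = 7.77 × 0.4244 = 3.30 mg/L.

3.30 mg/L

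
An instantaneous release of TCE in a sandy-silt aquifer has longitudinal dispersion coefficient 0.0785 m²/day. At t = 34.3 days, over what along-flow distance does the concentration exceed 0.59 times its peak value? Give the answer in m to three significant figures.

4.77 m

The plume is Gaussian with σ = √(2Dt) = √(2 × 0.0785 × 34.3) = 2.321 m.
C/C_peak = exp(−Δx²/(2σ²)) = 0.59 ⇒ Δx = σ·√(−2 ln 0.59) = 2.321 × 1.027 = 2.384 m.
Width = 2Δx = 4.77 m.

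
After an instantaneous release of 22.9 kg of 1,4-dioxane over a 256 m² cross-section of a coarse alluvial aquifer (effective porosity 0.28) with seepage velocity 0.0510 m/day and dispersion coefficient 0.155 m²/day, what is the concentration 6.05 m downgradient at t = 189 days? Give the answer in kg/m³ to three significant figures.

0.0149 kg/m³

For an instantaneous plane source, C(x,t) = M/(n_e·A·√(4πDt)) · exp(−(x−vt)²/(4Dt)), with n_e·A the pore (flow) area.
Plume center vt = 0.0510 × 189 = 9.639 m, so the well at 6.05 m is 3.589 m upgradient of the peak.
√(4πDt) = 19.19 m, giving peak height M/(n_e·A·√(4πDt)) = 22.9/(0.28 × 256 × 19.19) = 0.01665 kg/m³.
(x−vt)²/(4Dt) = (-3.589)²/(4 × 0.155 × 189) = 0.1099; exp(−0.1099) = 0.8959.
C = 0.01665 × 0.8959 = 0.0149 kg/m³.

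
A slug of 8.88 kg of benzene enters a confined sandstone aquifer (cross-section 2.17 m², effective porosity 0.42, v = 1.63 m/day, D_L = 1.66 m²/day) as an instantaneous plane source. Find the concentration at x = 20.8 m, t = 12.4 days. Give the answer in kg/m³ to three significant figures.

0.603 kg/m³

For an instantaneous plane source, C(x,t) = M/(n_e·A·√(4πDt)) · exp(−(x−vt)²/(4Dt)), with n_e·A the pore (flow) area.
Plume center vt = 1.63 × 12.4 = 20.212 m, so the well at 20.8 m is 0.588 m downgradient of the peak.
√(4πDt) = 16.08 m, giving peak height M/(n_e·A·√(4πDt)) = 8.88/(0.42 × 2.17 × 16.08) = 0.6059 kg/m³.
(x−vt)²/(4Dt) = (0.588)²/(4 × 1.66 × 12.4) = 0.004199; exp(−0.004199) = 0.9958.
C = 0.6059 × 0.9958 = 0.603 kg/m³.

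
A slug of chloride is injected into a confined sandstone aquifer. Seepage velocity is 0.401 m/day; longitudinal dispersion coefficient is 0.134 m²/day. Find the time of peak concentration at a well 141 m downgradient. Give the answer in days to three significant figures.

For the 1D instantaneous-source solution, setting ∂C/∂t = 0 at fixed x gives v²t² + 2Dt − x² = 0, so t = (√(D² + v²x²) − D)/v².
√(D² + v²x²) = √(0.134² + 0.401² × 141²) = 56.54; v² = 0.160801.
t = (56.54 − 0.134)/0.160801 = 351 days (vs. the pure-advection estimate x/v = 352 d).

351 days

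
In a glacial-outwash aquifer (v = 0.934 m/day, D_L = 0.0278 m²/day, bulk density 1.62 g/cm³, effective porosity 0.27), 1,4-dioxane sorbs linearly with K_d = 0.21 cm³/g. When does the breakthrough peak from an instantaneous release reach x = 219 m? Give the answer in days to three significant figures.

Retardation factor R = 1 + ρ_b·K_d/n = 1 + 1.62 × 0.21/0.27 = 2.260.
Sorption retards both mechanisms: v_R = v/R = 0.4133 m/day, D_R = D/R = 0.01230 m²/day.
Peak time from v_R²t² + 2D_R t − x² = 0: t = (√(D_R² + v_R²x²) − D_R)/v_R².
√(D_R² + v_R²x²) = √(0.01230² + 0.4133² × 219²) = 90.51; v_R² = 0.1708.
t = (90.51 − 0.01230)/0.1708 = 530 days.

530 days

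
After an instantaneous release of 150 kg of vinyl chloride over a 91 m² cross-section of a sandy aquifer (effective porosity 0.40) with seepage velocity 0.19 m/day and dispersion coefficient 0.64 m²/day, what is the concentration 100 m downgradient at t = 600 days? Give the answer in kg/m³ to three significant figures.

0.0522 kg/m³

For an instantaneous plane source, C(x,t) = M/(n_e·A·√(4πDt)) · exp(−(x−vt)²/(4Dt)), with n_e·A the pore (flow) area.
Plume center vt = 0.19 × 600 = 114 m, so the well at 100 m is 14 m upgradient of the peak.
√(4πDt) = 69.47 m, giving peak height M/(n_e·A·√(4πDt)) = 150/(0.40 × 91 × 69.47) = 0.05932 kg/m³.
(x−vt)²/(4Dt) = (-14)²/(4 × 0.64 × 600) = 0.1276; exp(−0.1276) = 0.8802.
C = 0.05932 × 0.8802 = 0.0522 kg/m³.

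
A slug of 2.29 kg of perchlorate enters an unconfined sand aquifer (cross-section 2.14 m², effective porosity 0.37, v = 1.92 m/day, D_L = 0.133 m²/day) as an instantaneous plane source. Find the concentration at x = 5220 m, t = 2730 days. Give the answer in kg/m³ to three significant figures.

For an instantaneous plane source, C(x,t) = M/(n_e·A·√(4πDt)) · exp(−(x−vt)²/(4Dt)), with n_e·A the pore (flow) area.
Plume center vt = 1.92 × 2730 = 5241.6 m, so the well at 5220 m is 21.6 m upgradient of the peak.
√(4πDt) = 67.55 m, giving peak height M/(n_e·A·√(4πDt)) = 2.29/(0.37 × 2.14 × 67.55) = 0.04281 kg/m³.
(x−vt)²/(4Dt) = (-21.6)²/(4 × 0.133 × 2730) = 0.3212; exp(−0.3212) = 0.7253.
C = 0.04281 × 0.7253 = 0.0311 kg/m³.

0.0311 kg/m³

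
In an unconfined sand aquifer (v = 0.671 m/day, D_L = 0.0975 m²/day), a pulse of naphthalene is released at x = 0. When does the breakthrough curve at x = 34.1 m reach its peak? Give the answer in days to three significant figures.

50.6 days

For the 1D instantaneous-source solution, setting ∂C/∂t = 0 at fixed x gives v²t² + 2Dt − x² = 0, so t = (√(D² + v²x²) − D)/v².
√(D² + v²x²) = √(0.0975² + 0.671² × 34.1²) = 22.88; v² = 0.450241.
t = (22.88 − 0.0975)/0.450241 = 50.6 days (vs. the pure-advection estimate x/v = 50.8 d).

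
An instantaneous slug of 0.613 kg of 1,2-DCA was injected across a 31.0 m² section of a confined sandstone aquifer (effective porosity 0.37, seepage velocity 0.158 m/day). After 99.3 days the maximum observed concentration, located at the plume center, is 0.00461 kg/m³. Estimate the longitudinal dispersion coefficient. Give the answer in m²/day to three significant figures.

At the plume center C_max = M/(n_e·A·√(4πDt)), so D = M²/(4πt·(n_e·A·C_max)²).
n_e·A·C_max = 0.37 × 31.0 × 0.00461 = 0.05288 kg/m.
D = 0.613²/(4π × 99.3 × 0.05288²) = 0.108 m²/day.

0.108 m²/day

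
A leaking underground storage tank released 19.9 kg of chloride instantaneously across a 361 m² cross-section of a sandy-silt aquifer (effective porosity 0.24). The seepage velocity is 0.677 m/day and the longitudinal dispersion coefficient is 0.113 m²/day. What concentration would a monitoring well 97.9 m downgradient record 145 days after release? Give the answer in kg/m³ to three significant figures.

0.0160 kg/m³

For an instantaneous plane source, C(x,t) = M/(n_e·A·√(4πDt)) · exp(−(x−vt)²/(4Dt)), with n_e·A the pore (flow) area.
Plume center vt = 0.677 × 145 = 98.165 m, so the well at 97.9 m is 0.265 m upgradient of the peak.
√(4πDt) = 14.35 m, giving peak height M/(n_e·A·√(4πDt)) = 19.9/(0.24 × 361 × 14.35) = 0.01601 kg/m³.
(x−vt)²/(4Dt) = (-0.265)²/(4 × 0.113 × 145) = 0.001071; exp(−0.001071) = 0.9989.
C = 0.01601 × 0.9989 = 0.0160 kg/m³.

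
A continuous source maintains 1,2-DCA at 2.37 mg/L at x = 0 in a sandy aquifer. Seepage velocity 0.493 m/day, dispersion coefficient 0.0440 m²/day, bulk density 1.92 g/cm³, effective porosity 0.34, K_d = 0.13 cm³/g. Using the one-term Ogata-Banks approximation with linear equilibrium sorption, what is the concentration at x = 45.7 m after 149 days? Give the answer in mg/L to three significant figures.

0.266 mg/L

Retardation factor R = 1 + ρ_b·K_d/n = 1 + 1.92 × 0.13/0.34 = 1.734.
Sorption retards both mechanisms: v_R = v/R = 0.2843 m/day, D_R = D/R = 0.02537 m²/day.
v_R·t = 0.2843 × 149 = 42.3607 m; 2√(D_R t) = 3.889 m; argument = (45.7 − 42.3607)/3.889 = 0.8587.
C = C₀ × ½·erfc(0.8587) = 2.37 × 0.1123 = 0.266 mg/L.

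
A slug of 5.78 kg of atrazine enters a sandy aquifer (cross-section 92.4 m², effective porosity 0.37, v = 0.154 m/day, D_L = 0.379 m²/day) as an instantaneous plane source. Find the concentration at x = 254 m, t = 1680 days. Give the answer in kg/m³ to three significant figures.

For an instantaneous plane source, C(x,t) = M/(n_e·A·√(4πDt)) · exp(−(x−vt)²/(4Dt)), with n_e·A the pore (flow) area.
Plume center vt = 0.154 × 1680 = 258.72 m, so the well at 254 m is 4.72 m upgradient of the peak.
√(4πDt) = 89.45 m, giving peak height M/(n_e·A·√(4πDt)) = 5.78/(0.37 × 92.4 × 89.45) = 0.001890 kg/m³.
(x−vt)²/(4Dt) = (-4.72)²/(4 × 0.379 × 1680) = 0.008747; exp(−0.008747) = 0.9913.
C = 0.001890 × 0.9913 = 0.00187 kg/m³.

0.00187 kg/m³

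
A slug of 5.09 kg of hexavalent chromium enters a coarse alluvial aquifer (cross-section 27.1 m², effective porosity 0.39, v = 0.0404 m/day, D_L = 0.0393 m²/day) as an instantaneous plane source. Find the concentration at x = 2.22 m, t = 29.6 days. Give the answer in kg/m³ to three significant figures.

For an instantaneous plane source, C(x,t) = M/(n_e·A·√(4πDt)) · exp(−(x−vt)²/(4Dt)), with n_e·A the pore (flow) area.
Plume center vt = 0.0404 × 29.6 = 1.19584 m, so the well at 2.22 m is 1.02416 m downgradient of the peak.
√(4πDt) = 3.823 m, giving peak height M/(n_e·A·√(4πDt)) = 5.09/(0.39 × 27.1 × 3.823) = 0.1260 kg/m³.
(x−vt)²/(4Dt) = (1.02416)²/(4 × 0.0393 × 29.6) = 0.2254; exp(−0.2254) = 0.7982.
C = 0.1260 × 0.7982 = 0.101 kg/m³.

0.101 kg/m³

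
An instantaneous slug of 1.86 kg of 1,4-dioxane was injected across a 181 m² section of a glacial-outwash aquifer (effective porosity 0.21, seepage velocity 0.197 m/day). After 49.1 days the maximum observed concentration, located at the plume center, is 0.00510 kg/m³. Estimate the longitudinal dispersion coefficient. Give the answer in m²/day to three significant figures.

At the plume center C_max = M/(n_e·A·√(4πDt)), so D = M²/(4πt·(n_e·A·C_max)²).
n_e·A·C_max = 0.21 × 181 × 0.00510 = 0.1939 kg/m.
D = 1.86²/(4π × 49.1 × 0.1939²) = 0.149 m²/day.

0.149 m²/day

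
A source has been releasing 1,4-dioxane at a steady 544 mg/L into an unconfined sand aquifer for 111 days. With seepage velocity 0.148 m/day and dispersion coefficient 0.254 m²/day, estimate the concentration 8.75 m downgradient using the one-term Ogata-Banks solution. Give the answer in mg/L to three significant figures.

461 mg/L

For a continuous step input, C/C₀ ≈ ½·erfc((x−vt)/(2√(Dt))).
vt = 0.148 × 111 = 16.428 m and 2√(Dt) = 2√(0.254 × 111) = 10.62 m.
Argument (x−vt)/(2√(Dt)) = (8.75 − 16.428)/10.62 = -0.7230; ½·erfc(-0.7230) = 0.8467.
C = 544 × 0.8467 = 461 mg/L.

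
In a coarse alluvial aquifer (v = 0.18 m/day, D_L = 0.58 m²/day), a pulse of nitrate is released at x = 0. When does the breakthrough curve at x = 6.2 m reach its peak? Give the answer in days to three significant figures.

For the 1D instantaneous-source solution, setting ∂C/∂t = 0 at fixed x gives v²t² + 2Dt − x² = 0, so t = (√(D² + v²x²) − D)/v².
√(D² + v²x²) = √(0.58² + 0.18² × 6.2²) = 1.258; v² = 0.0324.
t = (1.258 − 0.58)/0.0324 = 20.9 days (vs. the pure-advection estimate x/v = 34.4 d).

20.9 days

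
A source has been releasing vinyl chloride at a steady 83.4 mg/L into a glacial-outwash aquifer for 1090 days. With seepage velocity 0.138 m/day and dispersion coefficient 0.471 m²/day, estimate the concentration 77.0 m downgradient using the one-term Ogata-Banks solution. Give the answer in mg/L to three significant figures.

For a continuous step input, C/C₀ ≈ ½·erfc((x−vt)/(2√(Dt))).
vt = 0.138 × 1090 = 150.42 m and 2√(Dt) = 2√(0.471 × 1090) = 45.32 m.
Argument (x−vt)/(2√(Dt)) = (77.0 − 150.42)/45.32 = -1.620; ½·erfc(-1.620) = 0.9890.
C = 83.4 × 0.9890 = 82.5 mg/L.

82.5 mg/L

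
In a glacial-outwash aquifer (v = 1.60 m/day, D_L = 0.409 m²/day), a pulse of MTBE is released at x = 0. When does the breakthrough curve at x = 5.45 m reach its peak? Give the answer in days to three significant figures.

3.25 days

For the 1D instantaneous-source solution, setting ∂C/∂t = 0 at fixed x gives v²t² + 2Dt − x² = 0, so t = (√(D² + v²x²) − D)/v².
√(D² + v²x²) = √(0.409² + 1.60² × 5.45²) = 8.730; v² = 2.56.
t = (8.730 − 0.409)/2.56 = 3.25 days (vs. the pure-advection estimate x/v = 3.41 d).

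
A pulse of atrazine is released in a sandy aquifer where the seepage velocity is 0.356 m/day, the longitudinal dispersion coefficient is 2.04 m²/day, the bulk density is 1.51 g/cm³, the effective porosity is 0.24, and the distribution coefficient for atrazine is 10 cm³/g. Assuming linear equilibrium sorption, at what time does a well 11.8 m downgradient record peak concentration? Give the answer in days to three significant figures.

Retardation factor R = 1 + ρ_b·K_d/n = 1 + 1.51 × 10/0.24 = 63.92.
Sorption retards both mechanisms: v_R = v/R = 0.005569 m/day, D_R = D/R = 0.03191 m²/day.
Peak time from v_R²t² + 2D_R t − x² = 0: t = (√(D_R² + v_R²x²) − D_R)/v_R².
√(D_R² + v_R²x²) = √(0.03191² + 0.005569² × 11.8²) = 0.07305; v_R² = 3.101e-05.
t = (0.07305 − 0.03191)/3.101e-05 = 1330 days.

1330 days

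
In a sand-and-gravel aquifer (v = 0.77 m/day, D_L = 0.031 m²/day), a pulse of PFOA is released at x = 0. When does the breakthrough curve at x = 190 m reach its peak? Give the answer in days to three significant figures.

247 days

For the 1D instantaneous-source solution, setting ∂C/∂t = 0 at fixed x gives v²t² + 2Dt − x² = 0, so t = (√(D² + v²x²) − D)/v².
√(D² + v²x²) = √(0.031² + 0.77² × 190²) = 146.3; v² = 0.5929.
t = (146.3 − 0.031)/0.5929 = 247 days (vs. the pure-advection estimate x/v = 247 d).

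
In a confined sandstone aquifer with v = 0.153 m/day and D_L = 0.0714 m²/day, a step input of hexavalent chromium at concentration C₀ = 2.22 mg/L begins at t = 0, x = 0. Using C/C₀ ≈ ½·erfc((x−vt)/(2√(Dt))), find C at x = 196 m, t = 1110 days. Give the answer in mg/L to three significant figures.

0.0418 mg/L

For a continuous step input, C/C₀ ≈ ½·erfc((x−vt)/(2√(Dt))).
vt = 0.153 × 1110 = 169.83 m and 2√(Dt) = 2√(0.0714 × 1110) = 17.80 m.
Argument (x−vt)/(2√(Dt)) = (196 − 169.83)/17.80 = 1.470; ½·erfc(1.470) = 0.01881.
C = 2.22 × 0.01881 = 0.0418 mg/L.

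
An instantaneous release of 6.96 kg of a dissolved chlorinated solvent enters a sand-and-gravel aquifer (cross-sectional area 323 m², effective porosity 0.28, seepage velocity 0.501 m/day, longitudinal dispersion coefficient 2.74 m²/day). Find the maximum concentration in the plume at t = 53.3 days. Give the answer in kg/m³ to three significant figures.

The peak of an instantaneous 1D plume sits at x = vt; there the Gaussian factor is 1 and C_max = M/(n_e·A·√(4πDt)), where n_e·A is the pore area the mass is dissolved in.
√(4πDt) = √(4π × 2.74 × 53.3) = 42.84 m, so C_max = 6.96/(0.28 × 323 × 42.84) = 0.00180 kg/m³.

0.00180 kg/m³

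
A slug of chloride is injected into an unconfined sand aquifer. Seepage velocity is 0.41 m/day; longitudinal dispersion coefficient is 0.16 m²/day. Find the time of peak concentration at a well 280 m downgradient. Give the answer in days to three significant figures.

For the 1D instantaneous-source solution, setting ∂C/∂t = 0 at fixed x gives v²t² + 2Dt − x² = 0, so t = (√(D² + v²x²) − D)/v².
√(D² + v²x²) = √(0.16² + 0.41² × 280²) = 114.8; v² = 0.1681.
t = (114.8 − 0.16)/0.1681 = 682 days (vs. the pure-advection estimate x/v = 683 d).

682 days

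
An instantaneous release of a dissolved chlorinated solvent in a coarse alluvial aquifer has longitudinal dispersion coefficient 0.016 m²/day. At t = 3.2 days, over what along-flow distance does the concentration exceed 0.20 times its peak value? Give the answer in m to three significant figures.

1.15 m

The plume is Gaussian with σ = √(2Dt) = √(2 × 0.016 × 3.2) = 0.3200 m.
C/C_peak = exp(−Δx²/(2σ²)) = 0.20 ⇒ Δx = σ·√(−2 ln 0.20) = 0.3200 × 1.794 = 0.5741 m.
Width = 2Δx = 1.15 m.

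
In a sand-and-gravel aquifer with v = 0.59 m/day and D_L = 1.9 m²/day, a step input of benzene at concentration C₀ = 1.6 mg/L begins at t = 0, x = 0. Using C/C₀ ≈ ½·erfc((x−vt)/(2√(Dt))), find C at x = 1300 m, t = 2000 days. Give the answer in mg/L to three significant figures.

For a continuous step input, C/C₀ ≈ ½·erfc((x−vt)/(2√(Dt))).
vt = 0.59 × 2000 = 1180 m and 2√(Dt) = 2√(1.9 × 2000) = 123.3 m.
Argument (x−vt)/(2√(Dt)) = (1300 − 1180)/123.3 = 0.9732; ½·erfc(0.9732) = 0.08436.
C = 1.6 × 0.08436 = 0.135 mg/L.

0.135 mg/L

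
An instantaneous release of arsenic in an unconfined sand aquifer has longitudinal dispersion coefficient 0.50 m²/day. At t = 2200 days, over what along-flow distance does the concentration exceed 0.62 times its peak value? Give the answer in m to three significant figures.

91.7 m

The plume is Gaussian with σ = √(2Dt) = √(2 × 0.50 × 2200) = 46.90 m.
C/C_peak = exp(−Δx²/(2σ²)) = 0.62 ⇒ Δx = σ·√(−2 ln 0.62) = 46.90 × 0.9778 = 45.86 m.
Width = 2Δx = 91.7 m.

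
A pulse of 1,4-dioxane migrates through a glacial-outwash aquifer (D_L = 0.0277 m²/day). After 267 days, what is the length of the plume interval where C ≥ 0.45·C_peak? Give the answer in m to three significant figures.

9.72 m

The plume is Gaussian with σ = √(2Dt) = √(2 × 0.0277 × 267) = 3.846 m.
C/C_peak = exp(−Δx²/(2σ²)) = 0.45 ⇒ Δx = σ·√(−2 ln 0.45) = 3.846 × 1.264 = 4.861 m.
Width = 2Δx = 9.72 m.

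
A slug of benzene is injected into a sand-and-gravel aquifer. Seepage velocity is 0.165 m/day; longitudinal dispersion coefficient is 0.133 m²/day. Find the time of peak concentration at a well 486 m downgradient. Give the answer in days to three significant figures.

2940 days

For the 1D instantaneous-source solution, setting ∂C/∂t = 0 at fixed x gives v²t² + 2Dt − x² = 0, so t = (√(D² + v²x²) − D)/v².
√(D² + v²x²) = √(0.133² + 0.165² × 486²) = 80.19; v² = 0.027225.
t = (80.19 − 0.133)/0.027225 = 2940 days (vs. the pure-advection estimate x/v = 2950 d).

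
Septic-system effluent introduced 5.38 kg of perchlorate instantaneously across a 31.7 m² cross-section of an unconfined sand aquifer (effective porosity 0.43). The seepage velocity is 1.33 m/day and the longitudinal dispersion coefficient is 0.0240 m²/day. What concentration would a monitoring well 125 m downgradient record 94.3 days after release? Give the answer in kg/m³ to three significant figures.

For an instantaneous plane source, C(x,t) = M/(n_e·A·√(4πDt)) · exp(−(x−vt)²/(4Dt)), with n_e·A the pore (flow) area.
Plume center vt = 1.33 × 94.3 = 125.419 m, so the well at 125 m is 0.419 m upgradient of the peak.
√(4πDt) = 5.333 m, giving peak height M/(n_e·A·√(4πDt)) = 5.38/(0.43 × 31.7 × 5.333) = 0.07401 kg/m³.
(x−vt)²/(4Dt) = (-0.419)²/(4 × 0.0240 × 94.3) = 0.01939; exp(−0.01939) = 0.9808.
C = 0.07401 × 0.9808 = 0.0726 kg/m³.

0.0726 kg/m³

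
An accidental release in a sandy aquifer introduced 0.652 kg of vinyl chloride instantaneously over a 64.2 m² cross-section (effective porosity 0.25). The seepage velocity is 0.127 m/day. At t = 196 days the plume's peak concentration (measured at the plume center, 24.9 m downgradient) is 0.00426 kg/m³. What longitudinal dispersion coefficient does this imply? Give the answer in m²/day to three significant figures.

At the plume center C_max = M/(n_e·A·√(4πDt)), so D = M²/(4πt·(n_e·A·C_max)²).
n_e·A·C_max = 0.25 × 64.2 × 0.00426 = 0.06837 kg/m.
D = 0.652²/(4π × 196 × 0.06837²) = 0.0369 m²/day.

0.0369 m²/day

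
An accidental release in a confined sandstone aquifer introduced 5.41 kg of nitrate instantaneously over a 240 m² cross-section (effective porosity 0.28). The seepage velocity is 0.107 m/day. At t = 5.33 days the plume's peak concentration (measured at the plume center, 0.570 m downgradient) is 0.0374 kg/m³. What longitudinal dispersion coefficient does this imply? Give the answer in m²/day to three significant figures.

0.0692 m²/day

At the plume center C_max = M/(n_e·A·√(4πDt)), so D = M²/(4πt·(n_e·A·C_max)²).
n_e·A·C_max = 0.28 × 240 × 0.0374 = 2.513 kg/m.
D = 5.41²/(4π × 5.33 × 2.513²) = 0.0692 m²/day.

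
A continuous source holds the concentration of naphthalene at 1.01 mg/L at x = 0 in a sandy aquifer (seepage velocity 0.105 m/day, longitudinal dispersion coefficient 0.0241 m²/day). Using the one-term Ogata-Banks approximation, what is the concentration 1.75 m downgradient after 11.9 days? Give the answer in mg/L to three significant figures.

0.257 mg/L

For a continuous step input, C/C₀ ≈ ½·erfc((x−vt)/(2√(Dt))).
vt = 0.105 × 11.9 = 1.2495 m and 2√(Dt) = 2√(0.0241 × 11.9) = 1.071 m.
Argument (x−vt)/(2√(Dt)) = (1.75 − 1.2495)/1.071 = 0.4673; ½·erfc(0.4673) = 0.2544.
C = 1.01 × 0.2544 = 0.257 mg/L.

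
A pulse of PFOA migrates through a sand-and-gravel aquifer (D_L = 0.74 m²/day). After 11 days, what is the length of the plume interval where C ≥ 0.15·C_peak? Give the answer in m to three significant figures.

The plume is Gaussian with σ = √(2Dt) = √(2 × 0.74 × 11) = 4.035 m.
C/C_peak = exp(−Δx²/(2σ²)) = 0.15 ⇒ Δx = σ·√(−2 ln 0.15) = 4.035 × 1.948 = 7.860 m.
Width = 2Δx = 15.7 m.

15.7 m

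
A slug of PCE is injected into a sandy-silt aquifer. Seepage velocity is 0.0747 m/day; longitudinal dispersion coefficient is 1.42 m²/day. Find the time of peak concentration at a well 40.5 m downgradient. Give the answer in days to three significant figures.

344 days

For the 1D instantaneous-source solution, setting ∂C/∂t = 0 at fixed x gives v²t² + 2Dt − x² = 0, so t = (√(D² + v²x²) − D)/v².
√(D² + v²x²) = √(1.42² + 0.0747² × 40.5²) = 3.342; v² = 0.00558009.
t = (3.342 − 1.42)/0.00558009 = 344 days (vs. the pure-advection estimate x/v = 542 d).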